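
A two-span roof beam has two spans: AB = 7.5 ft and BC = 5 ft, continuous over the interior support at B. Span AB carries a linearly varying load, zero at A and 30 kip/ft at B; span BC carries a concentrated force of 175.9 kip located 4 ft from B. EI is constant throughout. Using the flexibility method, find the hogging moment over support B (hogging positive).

Insert a hinge at B; M_B is the redundant, and each span becomes simply supported.
Discontinuity in slope at B on the released structure — sum the simple-span end rotations:
  span AB: triangular load, peak 30: w₀L³/(45EI) = 281.2/EI
  span BC: point load 175.9 at a = 4: Pab(L + b)/(6LEI) = 140.7/EI
  relative rotation θ_0 = (281.2 + 140.7)/EI = 422/EI
A unit hogging moment at B produces rotation L₁/(3EI) + L₂/(3EI) = 4.167/EI.
Compatibility: M_B·(L₁+L₂)/(3EI) = θ_0, giving M_B = 101.3 kip·ft (hogging).

M_B = 101.3 kip·ft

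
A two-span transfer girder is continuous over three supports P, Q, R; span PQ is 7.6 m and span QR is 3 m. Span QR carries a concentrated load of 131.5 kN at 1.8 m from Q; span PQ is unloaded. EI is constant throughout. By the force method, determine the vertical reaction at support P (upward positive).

Take M_Q as the redundant. Released structure: two simple spans PQ and QR with a hinge at Q.
Rotations at Q on the released spans (each span's end-slope, ×1/EI):
  span QR: point load 131.5 at a = 1.8: Pab(L + b)/(6LEI) = 66.28/EI
  relative rotation θ_0 = (0 + 66.28)/EI = 66.28/EI
A unit hogging moment at Q produces rotation L₁/(3EI) + L₂/(3EI) = 3.533/EI.
Slope continuity at Q: θ_0 = M_Q·3.533/EI, so M_Q = 66.28/3.533 = 18.76 kN·m (hogging).
Span PQ, ΣM about P with M_Q applied at Q: R_Q^{PQ}·7.6 = 0 + 18.76, so R_Q^{PQ} = 2.468 kN and R_P = 0 − 2.468 = -2.468 kN.

R_P = -2.468 kN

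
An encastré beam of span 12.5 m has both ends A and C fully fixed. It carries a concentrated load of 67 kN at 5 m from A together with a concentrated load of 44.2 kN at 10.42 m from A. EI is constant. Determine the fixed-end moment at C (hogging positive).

Take the two fixed-end moments M_A, M_C as redundants; the released structure is the simple span AC.
Simple-span end rotations at A and C under the given loads:
  at A: point load 67 at a = 5: Pab(L + b)/(6LEI) = 670/EI
  at C: point load 67 at a = 5: Pab(L + a)/(6LEI) = 586.2/EI
  at A: point load 44.2 at a = 10.42: Pab(L + b)/(6LEI) = 186.2/EI
  at C: point load 44.2 at a = 10.42: Pab(L + a)/(6LEI) = 292.8/EI
  θ_A0 = 856.2/EI,  θ_C0 = 879/EI
Flexibility coefficients: a unit moment at one end gives L/(3EI) there and L/(6EI) at the far end, so f₁₁ = f₂₂ = 4.167/EI and f₁₂ = f₂₁ = 2.083/EI.
Compatibility — zero rotation at each built-in end:
  4.167 M_A + 2.083 M_C = 856.2
  2.083 M_A + 4.167 M_C = 879
Solving the pair gives M_A = 133.4 kN·m and M_C = 144.3 kN·m (hogging).

M_C = 144.3 kN·m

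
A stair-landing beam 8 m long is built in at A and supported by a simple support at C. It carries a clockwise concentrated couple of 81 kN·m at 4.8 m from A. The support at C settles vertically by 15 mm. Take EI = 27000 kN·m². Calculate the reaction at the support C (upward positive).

R_C = 10.38 kN

Remove the prop at C; the released (primary) structure is a cantilever built in at A.
Free-end deflection of the primary structure under the applied loading (downward +):
  clockwise couple 81 at a = 4.8: M₀a(2L − a)/(2EI) = 2177/EI
Tip deflection under a unit load at C: L³/(3EI) = 170.7/EI.
With EI = 27000 kN·m²: δ_0 = 0.08064 m and δ_{CC} = 0.006321 m/kN.
Compatibility — the beam at C must follow the support down by 0.015 m: δ_0 − R_C·δ_{CC} = 0.015, so R_C = (0.08064 − 0.015)/0.006321 = 10.38 kN.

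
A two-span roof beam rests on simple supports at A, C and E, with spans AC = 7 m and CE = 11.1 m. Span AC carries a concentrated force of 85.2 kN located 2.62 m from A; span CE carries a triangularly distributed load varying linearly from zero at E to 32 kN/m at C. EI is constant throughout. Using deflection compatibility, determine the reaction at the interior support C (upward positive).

Take M_C as the redundant. Released structure: two simple spans AC and CE with a hinge at C.
Discontinuity in slope at C on the released structure — sum the simple-span end rotations:
  span AC: point load 85.2 at a = 2.62: Pab(L + a)/(6LEI) = 223.9/EI
  span CE: triangular load, peak 32: w₀L³/(45EI) = 972.5/EI
  relative rotation θ_0 = (223.9 + 972.5)/EI = 1196/EI
A unit hogging moment at C produces rotation L₁/(3EI) + L₂/(3EI) = 6.033/EI.
Slope continuity at C: θ_0 = M_C·6.033/EI, so M_C = 1196/6.033 = 198.3 kN·m (hogging).
Span AC, ΣM about A with M_C applied at C: R_C^{AC}·7 = 223.2 + 198.3, so R_C^{AC} = 60.22 kN and R_A = 85.2 − 60.22 = 24.98 kN.
Span CE, ΣM about E: R_C^{CE}·11.1 = 1314 + 198.3, so R_C^{CE} = 136.3 kN and R_E = 177.6 − 136.3 = 41.33 kN.
R_C = 60.22 + 136.3 = 196.5 kN.

R_C = 196.5 kN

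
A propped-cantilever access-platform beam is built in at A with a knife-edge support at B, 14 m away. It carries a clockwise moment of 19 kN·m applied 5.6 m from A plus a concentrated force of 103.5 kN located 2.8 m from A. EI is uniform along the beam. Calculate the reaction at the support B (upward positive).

Remove the prop at B; the released (primary) structure is a cantilever built in at A.
Downward deflection at the released point B due to the loads:
  clockwise couple 19 at a = 5.6: M₀a(2L − a)/(2EI) = 1192/EI
  point load 103.5 at a = 2.8: Pa²(3L − a)/(6EI) = 5301/EI
  δ_0 = 6493/EI
Tip deflection under a unit load at B: L³/(3EI) = 914.7/EI.
Compatibility at B: δ_0 − R_B·δ_{BB} = 0, so R_B = 6493/914.7 = 7.099 kN.

R_B = 7.099 kN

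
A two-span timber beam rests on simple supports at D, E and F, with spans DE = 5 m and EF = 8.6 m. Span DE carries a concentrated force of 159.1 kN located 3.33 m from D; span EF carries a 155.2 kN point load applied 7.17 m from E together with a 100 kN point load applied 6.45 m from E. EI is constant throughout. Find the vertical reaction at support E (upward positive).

Take M_E as the redundant. Released structure: two simple spans DE and EF with a hinge at E.
End slopes at the hinge E, treating each span as simply supported:
  span DE: point load 159.1 at a = 3.33: Pab(L + a)/(6LEI) = 245.7/EI
  span EF: point load 155.2 at a = 7.17: Pab(L + b)/(6LEI) = 309.3/EI
  span EF: point load 100 at a = 6.45: Pab(L + b)/(6LEI) = 288.9/EI
  relative rotation θ_0 = (245.7 + 598.2)/EI = 843.9/EI
A unit hogging moment at E produces rotation L₁/(3EI) + L₂/(3EI) = 4.533/EI.
Slope continuity at E: θ_0 = M_E·4.533/EI, so M_E = 843.9/4.533 = 186.2 kN·m (hogging).
Span DE, ΣM about D with M_E applied at E: R_E^{DE}·5 = 529.8 + 186.2, so R_E^{DE} = 143.2 kN and R_D = 159.1 − 143.2 = 15.91 kN.
Span EF, ΣM about F: R_E^{EF}·8.6 = 436.9 + 186.2, so R_E^{EF} = 72.45 kN and R_F = 255.2 − 72.45 = 182.7 kN.
R_E = 143.2 + 72.45 = 215.6 kN.

R_E = 215.6 kN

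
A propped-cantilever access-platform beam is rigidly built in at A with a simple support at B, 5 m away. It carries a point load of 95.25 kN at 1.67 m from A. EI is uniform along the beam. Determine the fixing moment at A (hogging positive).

M_A = 88.25 kN·m

Choose R_B as the redundant. The primary structure is the cantilever fixed at A.
Free-end deflection of the primary structure under the applied loading (downward +):
  point load 95.25 at a = 1.67: Pa²(3L − a)/(6EI) = 590.2/EI
Tip deflection under a unit load at B: L³/(3EI) = 41.67/EI.
Compatibility at B: δ_0 − R_B·δ_{BB} = 0, so R_B = 590.2/41.67 = 14.16 kN.
Moment equilibrium about A: M_A = Σ(load moments about A) − R_B·L = 159.1 − 14.16×5 = 88.25 kN·m.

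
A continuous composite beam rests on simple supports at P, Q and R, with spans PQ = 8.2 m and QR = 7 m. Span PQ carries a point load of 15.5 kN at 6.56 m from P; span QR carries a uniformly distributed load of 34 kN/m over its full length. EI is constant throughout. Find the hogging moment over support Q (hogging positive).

M_Q = 105.8 kN·m

Insert a hinge at Q; M_Q is the redundant, and each span becomes simply supported.
Rotations at Q on the released spans (each span's end-slope, ×1/EI):
  span PQ: point load 15.5 at a = 6.56: Pab(L + a)/(6LEI) = 50.03/EI
  span QR: UDL 34: wL³/(24EI) = 485.9/EI
  relative rotation θ_0 = (50.03 + 485.9)/EI = 535.9/EI
A unit hogging moment at Q produces rotation L₁/(3EI) + L₂/(3EI) = 5.067/EI.
Compatibility: M_Q·(L₁+L₂)/(3EI) = θ_0, giving M_Q = 105.8 kN·m (hogging).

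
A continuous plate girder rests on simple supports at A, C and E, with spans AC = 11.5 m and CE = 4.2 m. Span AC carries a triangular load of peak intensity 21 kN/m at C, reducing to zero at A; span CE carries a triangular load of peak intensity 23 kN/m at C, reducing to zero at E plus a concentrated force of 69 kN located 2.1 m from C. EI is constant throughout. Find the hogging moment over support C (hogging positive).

M_C = 157.4 kN·m

Take M_C as the redundant. Released structure: two simple spans AC and CE with a hinge at C.
End slopes at the hinge C, treating each span as simply supported:
  span AC: triangular load, peak 21: w₀L³/(45EI) = 709.7/EI
  span CE: triangular load, peak 23: w₀L³/(45EI) = 37.87/EI
  span CE: point load 69 at a = 2.1: Pab(L + b)/(6LEI) = 76.07/EI
  relative rotation θ_0 = (709.7 + 113.9)/EI = 823.7/EI
A unit hogging moment at C produces rotation L₁/(3EI) + L₂/(3EI) = 5.233/EI.
Slope continuity at C: θ_0 = M_C·5.233/EI, so M_C = 823.7/5.233 = 157.4 kN·m (hogging).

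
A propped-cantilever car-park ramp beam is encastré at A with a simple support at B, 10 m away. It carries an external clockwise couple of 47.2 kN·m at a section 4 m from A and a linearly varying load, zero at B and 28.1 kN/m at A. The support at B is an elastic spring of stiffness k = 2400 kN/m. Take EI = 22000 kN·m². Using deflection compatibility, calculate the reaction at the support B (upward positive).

R_B = 31.76 kN

Remove the prop at B; the released (primary) structure is a cantilever built in at A.
Downward deflection at the released point B due to the loads:
  clockwise couple 47.2 at a = 4: M₀a(2L − a)/(2EI) = 1510/EI
  triangular load, peak 28.1 at the fixed end: w₀L⁴/(30EI) = 9367/EI
  δ_0 = 10877/EI
Tip deflection under a unit load at B: L³/(3EI) = 333.3/EI.
With EI = 22000 kN·m²: δ_0 = 0.49441 m and δ_{BB} = 0.015152 m/kN.
Compatibility — the spring shortens by R_B/k under the reaction it provides: δ_0 − R_B·δ_{BB} = R_B/k. With 1/k = 0.000417 m/kN, R_B = δ_0 / (δ_{BB} + 1/k) = 0.49441 / (0.015152 + 0.000417) = 31.76 kN.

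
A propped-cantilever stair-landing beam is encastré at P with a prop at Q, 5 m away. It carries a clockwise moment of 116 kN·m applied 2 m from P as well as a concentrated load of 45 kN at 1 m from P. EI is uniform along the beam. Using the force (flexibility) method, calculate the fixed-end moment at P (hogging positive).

Take the reaction at Q as the redundant and release it; the primary structure is a cantilever fixed at P.
Primary-structure tip deflection at Q by superposition:
  clockwise couple 116 at a = 2: M₀a(2L − a)/(2EI) = 928/EI
  point load 45 at a = 1: Pa²(3L − a)/(6EI) = 105/EI
  δ_0 = 1033/EI
Flexibility coefficient — unit upward force at Q: δ_{QQ} = L³/(3EI) = 41.67/EI.
The prop prevents deflection at Q: R_Q = δ_0/δ_{QQ} = 1033/41.67 = 24.79 kN.
Moment equilibrium about P: M_P = Σ(load moments about P) − R_Q·L = 161 − 24.79×5 = 37.04 kN·m.

M_P = 37.04 kN·m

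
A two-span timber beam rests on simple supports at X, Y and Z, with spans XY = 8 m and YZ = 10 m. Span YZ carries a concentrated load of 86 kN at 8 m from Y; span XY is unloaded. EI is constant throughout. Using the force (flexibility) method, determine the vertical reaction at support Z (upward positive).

Take M_Y as the redundant. Released structure: two simple spans XY and YZ with a hinge at Y.
End slopes at the hinge Y, treating each span as simply supported:
  span YZ: point load 86 at a = 8: Pab(L + b)/(6LEI) = 275.2/EI
  relative rotation θ_0 = (0 + 275.2)/EI = 275.2/EI
A unit hogging moment at Y produces rotation L₁/(3EI) + L₂/(3EI) = 6/EI.
Slope continuity at Y: θ_0 = M_Y·6/EI, so M_Y = 275.2/6 = 45.87 kN·m (hogging).
Span YZ, ΣM about Z: R_Y^{YZ}·10 = 172 + 45.87, so R_Y^{YZ} = 21.79 kN and R_Z = 86 − 21.79 = 64.21 kN.

R_Z = 64.21 kN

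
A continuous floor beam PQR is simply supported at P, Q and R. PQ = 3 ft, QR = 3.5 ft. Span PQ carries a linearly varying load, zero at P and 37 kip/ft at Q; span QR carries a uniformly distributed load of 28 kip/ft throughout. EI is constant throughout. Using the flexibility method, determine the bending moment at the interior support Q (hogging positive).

M_Q = 33.33 kip·ft

Take M_Q as the redundant. Released structure: two simple spans PQ and QR with a hinge at Q.
End slopes at the hinge Q, treating each span as simply supported:
  span PQ: triangular load, peak 37: w₀L³/(45EI) = 22.2/EI
  span QR: UDL 28: wL³/(24EI) = 50.02/EI
  relative rotation θ_0 = (22.2 + 50.02)/EI = 72.22/EI
A unit hogging moment at Q produces rotation L₁/(3EI) + L₂/(3EI) = 2.167/EI.
Compatibility: M_Q·(L₁+L₂)/(3EI) = θ_0, giving M_Q = 33.33 kip·ft (hogging).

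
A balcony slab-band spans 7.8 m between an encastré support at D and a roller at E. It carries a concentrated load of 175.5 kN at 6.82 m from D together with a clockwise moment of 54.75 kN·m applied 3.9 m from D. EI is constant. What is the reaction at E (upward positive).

R_E = 150.5 kN

Remove the prop at E; the released (primary) structure is a cantilever built in at D.
Free-end deflection of the primary structure under the applied loading (downward +):
  point load 175.5 at a = 6.82: Pa²(3L − a)/(6EI) = 22557/EI
  clockwise couple 54.75 at a = 3.9: M₀a(2L − a)/(2EI) = 1249/EI
  δ_0 = 23806/EI
Flexibility coefficient — unit upward force at E: δ_{EE} = L³/(3EI) = 158.2/EI.
Compatibility at E: δ_0 − R_E·δ_{EE} = 0, so R_E = 23806/158.2 = 150.5 kN.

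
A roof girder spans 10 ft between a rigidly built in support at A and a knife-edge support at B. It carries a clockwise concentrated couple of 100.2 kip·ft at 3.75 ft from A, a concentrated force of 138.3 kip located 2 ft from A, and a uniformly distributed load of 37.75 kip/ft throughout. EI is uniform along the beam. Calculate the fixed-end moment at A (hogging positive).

Release the roller at B. Primary structure: cantilever fixed at A.
Free-end deflection of the primary structure under the applied loading (downward +):
  clockwise couple 100.2 at a = 3.75: M₀a(2L − a)/(2EI) = 3053/EI
  point load 138.3 at a = 2: Pa²(3L − a)/(6EI) = 2582/EI
  UDL 37.75: wL⁴/(8EI) = 47188/EI
  δ_0 = 52822/EI
Tip deflection under a unit load at B: L³/(3EI) = 333.3/EI.
The prop prevents deflection at B: R_B = δ_0/δ_{BB} = 52822/333.3 = 158.5 kip.
Moment equilibrium about A: M_A = Σ(load moments about A) − R_B·L = 2264 − 158.5×10 = 679.6 kip·ft.

M_A = 679.6 kip·ft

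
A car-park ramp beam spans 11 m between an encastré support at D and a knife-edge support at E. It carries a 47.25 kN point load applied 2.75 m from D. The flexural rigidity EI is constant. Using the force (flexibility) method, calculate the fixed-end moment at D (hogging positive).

M_D = 85.27 kN·m

Release the roller at E. Primary structure: cantilever fixed at D.
Deflection at E on the released cantilever, summing each load's contribution:
  point load 47.25 at a = 2.75: Pa²(3L − a)/(6EI) = 1802/EI
Flexibility coefficient — unit upward force at E: δ_{EE} = L³/(3EI) = 443.7/EI.
Compatibility at E: δ_0 − R_E·δ_{EE} = 0, so R_E = 1802/443.7 = 4.061 kN.
Moment equilibrium about D: M_D = Σ(load moments about D) − R_E·L = 129.9 − 4.061×11 = 85.27 kN·m.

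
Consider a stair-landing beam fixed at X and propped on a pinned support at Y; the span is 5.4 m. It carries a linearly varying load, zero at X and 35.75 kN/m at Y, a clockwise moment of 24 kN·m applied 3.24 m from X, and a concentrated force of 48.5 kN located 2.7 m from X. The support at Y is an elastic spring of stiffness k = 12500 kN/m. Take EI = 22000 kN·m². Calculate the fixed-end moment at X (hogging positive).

M_X = 116.6 kN·m

Choose R_Y as the redundant. The primary structure is the cantilever fixed at X.
Downward deflection at the released point Y due to the loads:
  triangular load, peak 35.75 at the free end: 11w₀L⁴/(120EI) = 2787/EI
  clockwise couple 24 at a = 3.24: M₀a(2L − a)/(2EI) = 293.9/EI
  point load 48.5 at a = 2.7: Pa²(3L − a)/(6EI) = 795.5/EI
  δ_0 = 3876/EI
Tip deflection under a unit load at Y: L³/(3EI) = 52.49/EI.
With EI = 22000 kN·m²: δ_0 = 0.17618 m and δ_{YY} = 0.002386 m/kN.
Compatibility — the spring shortens by R_Y/k under the reaction it provides: δ_0 − R_Y·δ_{YY} = R_Y/k. With 1/k = 0.00008 m/kN, R_Y = δ_0 / (δ_{YY} + 1/k) = 0.17618 / (0.002386 + 0.00008) = 71.45 kN.
Moment equilibrium about X: M_X = Σ(load moments about X) − R_Y·L = 502.4 − 71.45×5.4 = 116.6 kN·m.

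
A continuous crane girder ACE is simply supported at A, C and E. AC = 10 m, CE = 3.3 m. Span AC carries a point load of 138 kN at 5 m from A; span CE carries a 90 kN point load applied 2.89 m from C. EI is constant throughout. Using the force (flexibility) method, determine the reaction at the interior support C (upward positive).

Take M_C as the redundant. Released structure: two simple spans AC and CE with a hinge at C.
Rotations at C on the released spans (each span's end-slope, ×1/EI):
  span AC: point load 138 at a = 5: Pab(L + a)/(6LEI) = 862.5/EI
  span CE: point load 90 at a = 2.89: Pab(L + b)/(6LEI) = 19.98/EI
  relative rotation θ_0 = (862.5 + 19.98)/EI = 882.5/EI
A unit hogging moment at C produces rotation L₁/(3EI) + L₂/(3EI) = 4.433/EI.
Compatibility: M_C·(L₁+L₂)/(3EI) = θ_0, giving M_C = 199.1 kN·m (hogging).
Span AC, ΣM about A with M_C applied at C: R_C^{AC}·10 = 690 + 199.1, so R_C^{AC} = 88.91 kN and R_A = 138 − 88.91 = 49.09 kN.
Span CE, ΣM about E: R_C^{CE}·3.3 = 36.9 + 199.1, so R_C^{CE} = 71.5 kN and R_E = 90 − 71.5 = 18.5 kN.
R_C = 88.91 + 71.5 = 160.4 kN.

R_C = 160.4 kN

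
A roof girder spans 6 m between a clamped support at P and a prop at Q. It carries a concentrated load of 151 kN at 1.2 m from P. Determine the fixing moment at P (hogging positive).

Release the roller at Q. Primary structure: cantilever fixed at P.
Primary-structure tip deflection at Q by superposition:
  point load 151 at a = 1.2: Pa²(3L − a)/(6EI) = 608.8/EI
Tip deflection under a unit load at Q: L³/(3EI) = 72/EI.
The prop prevents deflection at Q: R_Q = δ_0/δ_{QQ} = 608.8/72 = 8.456 kN.
Moment equilibrium about P: M_P = Σ(load moments about P) − R_Q·L = 181.2 − 8.456×6 = 130.5 kN·m.

M_P = 130.5 kN·m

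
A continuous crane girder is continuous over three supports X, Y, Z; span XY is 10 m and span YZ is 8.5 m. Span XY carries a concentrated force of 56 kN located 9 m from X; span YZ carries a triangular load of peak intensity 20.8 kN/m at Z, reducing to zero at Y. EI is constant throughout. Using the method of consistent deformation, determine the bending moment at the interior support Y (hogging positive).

M_Y = 66.16 kN·m

Release continuity at Y by inserting a hinge; the redundant is the internal moment M_Y. The primary structure is two simply-supported spans XY and YZ.
Rotations at Y on the released spans (each span's end-slope, ×1/EI):
  span XY: point load 56 at a = 9: Pab(L + a)/(6LEI) = 159.6/EI
  span YZ: triangular load, peak 20.8: 7w₀L³/(360EI) = 248.4/EI
  relative rotation θ_0 = (159.6 + 248.4)/EI = 408/EI
A unit hogging moment at Y produces rotation L₁/(3EI) + L₂/(3EI) = 6.167/EI.
Slope continuity at Y: θ_0 = M_Y·6.167/EI, so M_Y = 408/6.167 = 66.16 kN·m (hogging).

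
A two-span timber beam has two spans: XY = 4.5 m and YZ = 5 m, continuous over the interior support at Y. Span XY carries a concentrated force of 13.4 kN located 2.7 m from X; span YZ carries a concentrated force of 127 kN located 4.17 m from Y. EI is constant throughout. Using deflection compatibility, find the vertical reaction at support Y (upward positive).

Take M_Y as the redundant. Released structure: two simple spans XY and YZ with a hinge at Y.
Rotations at Y on the released spans (each span's end-slope, ×1/EI):
  span XY: point load 13.4 at a = 2.7: Pab(L + a)/(6LEI) = 17.37/EI
  span YZ: point load 127 at a = 4.17: Pab(L + b)/(6LEI) = 85.42/EI
  relative rotation θ_0 = (17.37 + 85.42)/EI = 102.8/EI
A unit hogging moment at Y produces rotation L₁/(3EI) + L₂/(3EI) = 3.167/EI.
Slope continuity at Y: θ_0 = M_Y·3.167/EI, so M_Y = 102.8/3.167 = 32.46 kN·m (hogging).
Span XY, ΣM about X with M_Y applied at Y: R_Y^{XY}·4.5 = 36.18 + 32.46, so R_Y^{XY} = 15.25 kN and R_X = 13.4 − 15.25 = -1.853 kN.
Span YZ, ΣM about Z: R_Y^{YZ}·5 = 105.4 + 32.46, so R_Y^{YZ} = 27.57 kN and R_Z = 127 − 27.57 = 99.43 kN.
R_Y = 15.25 + 27.57 = 42.83 kN.

R_Y = 42.83 kN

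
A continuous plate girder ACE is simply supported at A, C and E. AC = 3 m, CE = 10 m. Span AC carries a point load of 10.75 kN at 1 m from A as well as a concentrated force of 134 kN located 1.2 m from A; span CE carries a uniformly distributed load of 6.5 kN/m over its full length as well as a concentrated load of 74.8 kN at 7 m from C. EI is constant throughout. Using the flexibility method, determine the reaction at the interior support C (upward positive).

Insert a hinge at C; M_C is the redundant, and each span becomes simply supported.
Discontinuity in slope at C on the released structure — sum the simple-span end rotations:
  span AC: point load 10.75 at a = 1: Pab(L + a)/(6LEI) = 4.778/EI
  span AC: point load 134 at a = 1.2: Pab(L + a)/(6LEI) = 67.54/EI
  span CE: UDL 6.5: wL³/(24EI) = 270.8/EI
  span CE: point load 74.8 at a = 7: Pab(L + b)/(6LEI) = 340.3/EI
  relative rotation θ_0 = (72.31 + 611.2)/EI = 683.5/EI
A unit hogging moment at C produces rotation L₁/(3EI) + L₂/(3EI) = 4.333/EI.
Slope continuity at C: θ_0 = M_C·4.333/EI, so M_C = 683.5/4.333 = 157.7 kN·m (hogging).
Span AC, ΣM about A with M_C applied at C: R_C^{AC}·3 = 171.6 + 157.7, so R_C^{AC} = 109.8 kN and R_A = 144.8 − 109.8 = 34.99 kN.
Span CE, ΣM about E: R_C^{CE}·10 = 549.4 + 157.7, so R_C^{CE} = 70.71 kN and R_E = 139.8 − 70.71 = 69.09 kN.
R_C = 109.8 + 70.71 = 180.5 kN.

R_C = 180.5 kN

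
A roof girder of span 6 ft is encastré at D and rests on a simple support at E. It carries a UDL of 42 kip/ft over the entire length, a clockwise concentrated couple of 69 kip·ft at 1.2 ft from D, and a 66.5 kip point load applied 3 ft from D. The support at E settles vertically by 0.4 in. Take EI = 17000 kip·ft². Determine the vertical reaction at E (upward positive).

R_E = 113.6 kip

Remove the prop at E; the released (primary) structure is a cantilever built in at D.
Downward deflection at the released point E due to the loads:
  UDL 42: wL⁴/(8EI) = 6804/EI
  clockwise couple 69 at a = 1.2: M₀a(2L − a)/(2EI) = 447.1/EI
  point load 66.5 at a = 3: Pa²(3L − a)/(6EI) = 1496/EI
  δ_0 = 8747/EI
Flexibility coefficient — unit upward force at E: δ_{EE} = L³/(3EI) = 72/EI.
With EI = 17000 kip·ft²: δ_0 = 0.51455 ft and δ_{EE} = 0.004235 ft/kip.
Compatibility — the beam at E must follow the support down by 0.03333 ft: δ_0 − R_E·δ_{EE} = 0.03333, so R_E = (0.51455 − 0.03333)/0.004235 = 113.6 kip.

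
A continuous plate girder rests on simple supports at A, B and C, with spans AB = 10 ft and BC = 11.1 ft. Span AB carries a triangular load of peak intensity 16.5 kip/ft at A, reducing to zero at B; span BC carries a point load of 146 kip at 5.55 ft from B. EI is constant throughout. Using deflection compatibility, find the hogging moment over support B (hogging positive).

M_B = 205.5 kip·ft

Take M_B as the redundant. Released structure: two simple spans AB and BC with a hinge at B.
End slopes at the hinge B, treating each span as simply supported:
  span AB: triangular load, peak 16.5: 7w₀L³/(360EI) = 320.8/EI
  span BC: point load 146 at a = 5.55: Pab(L + b)/(6LEI) = 1124/EI
  relative rotation θ_0 = (320.8 + 1124)/EI = 1445/EI
A unit hogging moment at B produces rotation L₁/(3EI) + L₂/(3EI) = 7.033/EI.
Slope continuity at B: θ_0 = M_B·7.033/EI, so M_B = 1445/7.033 = 205.5 kip·ft (hogging).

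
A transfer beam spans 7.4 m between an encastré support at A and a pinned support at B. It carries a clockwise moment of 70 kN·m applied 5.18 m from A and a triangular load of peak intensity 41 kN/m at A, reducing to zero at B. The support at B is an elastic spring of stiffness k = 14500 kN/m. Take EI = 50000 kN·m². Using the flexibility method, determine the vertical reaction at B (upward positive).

Release the roller at B. Primary structure: cantilever fixed at A.
Downward deflection at the released point B due to the loads:
  clockwise couple 70 at a = 5.18: M₀a(2L − a)/(2EI) = 1744/EI
  triangular load, peak 41 at the fixed end: w₀L⁴/(30EI) = 4098/EI
  δ_0 = 5842/EI
Tip deflection under a unit load at B: L³/(3EI) = 135.1/EI.
With EI = 50000 kN·m²: δ_0 = 0.11685 m and δ_{BB} = 0.002701 m/kN.
Compatibility — the spring shortens by R_B/k under the reaction it provides: δ_0 − R_B·δ_{BB} = R_B/k. With 1/k = 0.000069 m/kN, R_B = δ_0 / (δ_{BB} + 1/k) = 0.11685 / (0.002701 + 0.000069) = 42.18 kN.

R_B = 42.18 kN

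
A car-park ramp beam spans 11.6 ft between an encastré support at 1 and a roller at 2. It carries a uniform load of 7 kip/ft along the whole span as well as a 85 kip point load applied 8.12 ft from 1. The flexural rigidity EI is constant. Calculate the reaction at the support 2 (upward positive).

R_2 = 78.35 kip

Choose R_2 as the redundant. The primary structure is the cantilever fixed at 1.
Downward deflection at the released point 2 due to the loads:
  UDL 7: wL⁴/(8EI) = 15843/EI
  point load 85 at a = 8.12: Pa²(3L − a)/(6EI) = 24921/EI
  δ_0 = 40764/EI
Tip deflection under a unit load at 2: L³/(3EI) = 520.3/EI.
The prop prevents deflection at 2: R_2 = δ_0/δ_{22} = 40764/520.3 = 78.35 kip.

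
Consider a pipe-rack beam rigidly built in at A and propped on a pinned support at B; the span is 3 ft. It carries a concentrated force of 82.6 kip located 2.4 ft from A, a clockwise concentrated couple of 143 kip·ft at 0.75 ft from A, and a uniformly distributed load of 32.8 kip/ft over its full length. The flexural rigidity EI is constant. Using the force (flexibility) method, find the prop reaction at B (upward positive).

Choose R_B as the redundant. The primary structure is the cantilever fixed at A.
Free-end deflection of the primary structure under the applied loading (downward +):
  point load 82.6 at a = 2.4: Pa²(3L − a)/(6EI) = 523.4/EI
  clockwise couple 143 at a = 0.75: M₀a(2L − a)/(2EI) = 281.5/EI
  UDL 32.8: wL⁴/(8EI) = 332.1/EI
  δ_0 = 1137/EI
Tip deflection under a unit load at B: L³/(3EI) = 9/EI.
Compatibility at B: δ_0 − R_B·δ_{BB} = 0, so R_B = 1137/9 = 126.3 kip.

R_B = 126.3 kip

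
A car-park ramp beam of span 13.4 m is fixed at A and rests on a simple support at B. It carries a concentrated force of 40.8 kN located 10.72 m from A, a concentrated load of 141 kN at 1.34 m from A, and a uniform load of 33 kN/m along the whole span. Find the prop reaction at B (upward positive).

Take the reaction at B as the redundant and release it; the primary structure is a cantilever fixed at A.
Free-end deflection of the primary structure under the applied loading (downward +):
  point load 40.8 at a = 10.72: Pa²(3L − a)/(6EI) = 23037/EI
  point load 141 at a = 1.34: Pa²(3L − a)/(6EI) = 1640/EI
  UDL 33: wL⁴/(8EI) = 132997/EI
  δ_0 = 157674/EI
Tip deflection under a unit load at B: L³/(3EI) = 802/EI.
The prop prevents deflection at B: R_B = δ_0/δ_{BB} = 157674/802 = 196.6 kN.

R_B = 196.6 kN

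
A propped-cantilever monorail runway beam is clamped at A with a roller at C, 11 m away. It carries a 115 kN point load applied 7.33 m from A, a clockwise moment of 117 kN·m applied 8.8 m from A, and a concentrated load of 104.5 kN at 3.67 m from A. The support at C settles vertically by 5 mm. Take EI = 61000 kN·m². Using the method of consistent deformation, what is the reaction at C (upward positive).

Choose R_C as the redundant. The primary structure is the cantilever fixed at A.
Downward deflection at the released point C due to the loads:
  point load 115 at a = 7.33: Pa²(3L − a)/(6EI) = 26435/EI
  clockwise couple 117 at a = 8.8: M₀a(2L − a)/(2EI) = 6795/EI
  point load 104.5 at a = 3.67: Pa²(3L − a)/(6EI) = 6880/EI
  δ_0 = 40111/EI
Tip deflection under a unit load at C: L³/(3EI) = 443.7/EI.
With EI = 61000 kN·m²: δ_0 = 0.65755 m and δ_{CC} = 0.007273 m/kN.
Compatibility — the beam at C must follow the support down by 0.005 m: δ_0 − R_C·δ_{CC} = 0.005, so R_C = (0.65755 − 0.005)/0.007273 = 89.72 kN.

R_C = 89.72 kN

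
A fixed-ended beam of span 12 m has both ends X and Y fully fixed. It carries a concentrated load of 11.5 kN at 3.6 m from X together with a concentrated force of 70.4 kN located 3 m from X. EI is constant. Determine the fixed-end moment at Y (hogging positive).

M_Y = 48.29 kN·m

Take the two fixed-end moments M_X, M_Y as redundants; the released structure is the simple span XY.
On the primary (simply-supported) span, the end slopes from the loading are:
  at X: point load 11.5 at a = 3.6: Pab(L + b)/(6LEI) = 98.53/EI
  at Y: point load 11.5 at a = 3.6: Pab(L + a)/(6LEI) = 75.35/EI
  at X: point load 70.4 at a = 3: Pab(L + b)/(6LEI) = 554.4/EI
  at Y: point load 70.4 at a = 3: Pab(L + a)/(6LEI) = 396/EI
  θ_X0 = 652.9/EI,  θ_Y0 = 471.3/EI
Flexibility coefficients: a unit moment at one end gives L/(3EI) there and L/(6EI) at the far end, so f₁₁ = f₂₂ = 4/EI and f₁₂ = f₂₁ = 2/EI.
Compatibility — zero rotation at each built-in end:
  4 M_X + 2 M_Y = 652.9
  2 M_X + 4 M_Y = 471.3
Solving the pair gives M_X = 139.1 kN·m and M_Y = 48.29 kN·m (hogging).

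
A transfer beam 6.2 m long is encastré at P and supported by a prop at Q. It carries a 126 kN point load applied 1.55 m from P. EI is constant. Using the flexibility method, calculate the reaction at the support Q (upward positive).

R_Q = 10.83 kN

Take the reaction at Q as the redundant and release it; the primary structure is a cantilever fixed at P.
Free-end deflection of the primary structure under the applied loading (downward +):
  point load 126 at a = 1.55: Pa²(3L − a)/(6EI) = 860.2/EI
Tip deflection under a unit load at Q: L³/(3EI) = 79.44/EI.
Compatibility at Q: δ_0 − R_Q·δ_{QQ} = 0, so R_Q = 860.2/79.44 = 10.83 kN.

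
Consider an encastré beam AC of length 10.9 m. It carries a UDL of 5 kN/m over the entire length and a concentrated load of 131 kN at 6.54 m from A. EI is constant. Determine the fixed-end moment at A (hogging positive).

Release both end moments; the primary structure is a simply-supported span AC with redundants M_A and M_C.
End rotations of the released simple span under the applied load (×1/EI):
  at A: UDL 5: wL³/(24EI) = 269.8/EI
  at C: UDL 5: wL³/(24EI) = 269.8/EI
  at A: point load 131 at a = 6.54: Pab(L + b)/(6LEI) = 871.6/EI
  at C: point load 131 at a = 6.54: Pab(L + a)/(6LEI) = 996.1/EI
  θ_A0 = 1141/EI,  θ_C0 = 1266/EI
Flexibility coefficients: a unit moment at one end gives L/(3EI) there and L/(6EI) at the far end, so f₁₁ = f₂₂ = 3.633/EI and f₁₂ = f₂₁ = 1.817/EI.
Compatibility — zero rotation at each built-in end:
  3.633 M_A + 1.817 M_C = 1141
  1.817 M_A + 3.633 M_C = 1266
Solving the pair gives M_A = 186.6 kN·m and M_C = 255.1 kN·m (hogging).

M_A = 186.6 kN·m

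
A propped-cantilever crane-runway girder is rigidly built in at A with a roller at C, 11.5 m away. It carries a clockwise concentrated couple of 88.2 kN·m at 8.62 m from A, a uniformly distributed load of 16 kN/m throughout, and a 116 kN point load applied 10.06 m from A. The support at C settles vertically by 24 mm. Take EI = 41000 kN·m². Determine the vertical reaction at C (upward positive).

R_C = 172.2 kN

Release the roller at C. Primary structure: cantilever fixed at A.
Downward deflection at the released point C due to the loads:
  clockwise couple 88.2 at a = 8.62: M₀a(2L − a)/(2EI) = 5466/EI
  UDL 16: wL⁴/(8EI) = 34980/EI
  point load 116 at a = 10.06: Pa²(3L − a)/(6EI) = 47819/EI
  δ_0 = 88266/EI
Flexibility coefficient — unit upward force at C: δ_{CC} = L³/(3EI) = 507/EI.
With EI = 41000 kN·m²: δ_0 = 2.1528 m and δ_{CC} = 0.012365 m/kN.
Compatibility — the beam at C must follow the support down by 0.024 m: δ_0 − R_C·δ_{CC} = 0.024, so R_C = (2.1528 − 0.024)/0.012365 = 172.2 kN.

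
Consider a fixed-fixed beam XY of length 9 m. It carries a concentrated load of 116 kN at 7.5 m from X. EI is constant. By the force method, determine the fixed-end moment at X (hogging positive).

Take the two fixed-end moments M_X, M_Y as redundants; the released structure is the simple span XY.
End rotations of the released simple span under the applied load (×1/EI):
  at X: point load 116 at a = 7.5: Pab(L + b)/(6LEI) = 253.8/EI
  at Y: point load 116 at a = 7.5: Pab(L + a)/(6LEI) = 398.8/EI
  θ_X0 = 253.8/EI,  θ_Y0 = 398.8/EI
Flexibility coefficients: a unit moment at one end gives L/(3EI) there and L/(6EI) at the far end, so f₁₁ = f₂₂ = 3/EI and f₁₂ = f₂₁ = 1.5/EI.
Compatibility — zero rotation at each built-in end:
  3 M_X + 1.5 M_Y = 253.8
  1.5 M_X + 3 M_Y = 398.8
Solving the pair gives M_X = 24.17 kN·m and M_Y = 120.8 kN·m (hogging).

M_X = 24.17 kN·m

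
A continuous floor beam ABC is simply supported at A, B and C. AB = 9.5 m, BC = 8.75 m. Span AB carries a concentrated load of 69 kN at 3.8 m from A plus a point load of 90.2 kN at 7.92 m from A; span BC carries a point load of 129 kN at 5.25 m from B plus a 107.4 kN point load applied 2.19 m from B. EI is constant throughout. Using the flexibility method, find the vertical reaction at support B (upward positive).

R_B = 296.2 kN

Release continuity at B by inserting a hinge; the redundant is the internal moment M_B. The primary structure is two simply-supported spans AB and BC.
End slopes at the hinge B, treating each span as simply supported:
  span AB: point load 69 at a = 3.8: Pab(L + a)/(6LEI) = 348.7/EI
  span AB: point load 90.2 at a = 7.92: Pab(L + a)/(6LEI) = 345/EI
  span BC: point load 129 at a = 5.25: Pab(L + b)/(6LEI) = 553.1/EI
  span BC: point load 107.4 at a = 2.19: Pab(L + b)/(6LEI) = 450/EI
  relative rotation θ_0 = (693.7 + 1003)/EI = 1697/EI
A unit hogging moment at B produces rotation L₁/(3EI) + L₂/(3EI) = 6.083/EI.
Slope continuity at B: θ_0 = M_B·6.083/EI, so M_B = 1697/6.083 = 278.9 kN·m (hogging).
Span AB, ΣM about A with M_B applied at B: R_B^{AB}·9.5 = 976.6 + 278.9, so R_B^{AB} = 132.2 kN and R_A = 159.2 − 132.2 = 27.04 kN.
Span BC, ΣM about C: R_B^{BC}·8.75 = 1156 + 278.9, so R_B^{BC} = 164 kN and R_C = 236.4 − 164 = 72.4 kN.
R_B = 132.2 + 164 = 296.2 kN.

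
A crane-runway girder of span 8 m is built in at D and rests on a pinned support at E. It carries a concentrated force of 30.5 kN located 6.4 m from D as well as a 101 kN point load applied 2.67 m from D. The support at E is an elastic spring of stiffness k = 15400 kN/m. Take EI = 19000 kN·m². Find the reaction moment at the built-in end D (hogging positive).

M_D = 175.2 kN·m

Take the reaction at E as the redundant and release it; the primary structure is a cantilever fixed at D.
Deflection at E on the released cantilever, summing each load's contribution:
  point load 30.5 at a = 6.4: Pa²(3L − a)/(6EI) = 3665/EI
  point load 101 at a = 2.67: Pa²(3L − a)/(6EI) = 2560/EI
  δ_0 = 6224/EI
Tip deflection under a unit load at E: L³/(3EI) = 170.7/EI.
With EI = 19000 kN·m²: δ_0 = 0.32759 m and δ_{EE} = 0.008982 m/kN.
Compatibility — the spring shortens by R_E/k under the reaction it provides: δ_0 − R_E·δ_{EE} = R_E/k. With 1/k = 0.000065 m/kN, R_E = δ_0 / (δ_{EE} + 1/k) = 0.32759 / (0.008982 + 0.000065) = 36.21 kN.
Moment equilibrium about D: M_D = Σ(load moments about D) − R_E·L = 464.9 − 36.21×8 = 175.2 kN·m.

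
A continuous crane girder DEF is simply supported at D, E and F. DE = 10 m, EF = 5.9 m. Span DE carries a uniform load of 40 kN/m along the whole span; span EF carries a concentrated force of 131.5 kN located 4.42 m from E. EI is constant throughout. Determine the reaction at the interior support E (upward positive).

R_E = 326.9 kN

Release continuity at E by inserting a hinge; the redundant is the internal moment M_E. The primary structure is two simply-supported spans DE and EF.
Discontinuity in slope at E on the released structure — sum the simple-span end rotations:
  span DE: UDL 40: wL³/(24EI) = 1667/EI
  span EF: point load 131.5 at a = 4.42: Pab(L + b)/(6LEI) = 179.3/EI
  relative rotation θ_0 = (1667 + 179.3)/EI = 1846/EI
A unit hogging moment at E produces rotation L₁/(3EI) + L₂/(3EI) = 5.3/EI.
Compatibility: M_E·(L₁+L₂)/(3EI) = θ_0, giving M_E = 348.3 kN·m (hogging).
Span DE, ΣM about D with M_E applied at E: R_E^{DE}·10 = 2000 + 348.3, so R_E^{DE} = 234.8 kN and R_D = 400 − 234.8 = 165.2 kN.
Span EF, ΣM about F: R_E^{EF}·5.9 = 194.6 + 348.3, so R_E^{EF} = 92.02 kN and R_F = 131.5 − 92.02 = 39.48 kN.
R_E = 234.8 + 92.02 = 326.9 kN.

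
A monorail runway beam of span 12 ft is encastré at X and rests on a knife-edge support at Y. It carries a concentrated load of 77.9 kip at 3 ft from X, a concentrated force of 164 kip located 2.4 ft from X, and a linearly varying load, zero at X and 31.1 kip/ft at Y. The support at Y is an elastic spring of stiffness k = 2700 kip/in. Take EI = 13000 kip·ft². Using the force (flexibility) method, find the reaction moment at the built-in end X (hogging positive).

M_X = 699 kip·ft

Remove the prop at Y; the released (primary) structure is a cantilever built in at X.
Free-end deflection of the primary structure under the applied loading (downward +):
  point load 77.9 at a = 3: Pa²(3L − a)/(6EI) = 3856/EI
  point load 164 at a = 2.4: Pa²(3L − a)/(6EI) = 5290/EI
  triangular load, peak 31.1 at the free end: 11w₀L⁴/(120EI) = 59115/EI
  δ_0 = 68261/EI
Tip deflection under a unit load at Y: L³/(3EI) = 576/EI.
With EI = 13000 kip·ft²: δ_0 = 5.2508 ft and δ_{YY} = 0.044308 ft/kip.
Compatibility — the spring shortens by R_Y/k under the reaction it provides: δ_0 − R_Y·δ_{YY} = R_Y/k. With 1/k = 1/(2700×12) ft/kip = 0.000031 ft/kip, R_Y = δ_0 / (δ_{YY} + 1/k) = 5.2508 / (0.044308 + 0.000031) = 118.4 kip.
Moment equilibrium about X: M_X = Σ(load moments about X) − R_Y·L = 2120 − 118.4×12 = 699 kip·ft.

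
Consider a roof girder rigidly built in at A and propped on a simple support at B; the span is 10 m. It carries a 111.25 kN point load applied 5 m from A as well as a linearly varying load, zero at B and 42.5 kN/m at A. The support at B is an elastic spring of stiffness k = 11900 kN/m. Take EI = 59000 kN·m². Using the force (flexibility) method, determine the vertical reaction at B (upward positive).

R_B = 76.13 kN

Take the reaction at B as the redundant and release it; the primary structure is a cantilever fixed at A.
Free-end deflection of the primary structure under the applied loading (downward +):
  point load 111.25 at a = 5: Pa²(3L − a)/(6EI) = 11589/EI
  triangular load, peak 42.5 at the fixed end: w₀L⁴/(30EI) = 14167/EI
  δ_0 = 25755/EI
Flexibility coefficient — unit upward force at B: δ_{BB} = L³/(3EI) = 333.3/EI.
With EI = 59000 kN·m²: δ_0 = 0.43653 m and δ_{BB} = 0.00565 m/kN.
Compatibility — the spring shortens by R_B/k under the reaction it provides: δ_0 − R_B·δ_{BB} = R_B/k. With 1/k = 0.000084 m/kN, R_B = δ_0 / (δ_{BB} + 1/k) = 0.43653 / (0.00565 + 0.000084) = 76.13 kN.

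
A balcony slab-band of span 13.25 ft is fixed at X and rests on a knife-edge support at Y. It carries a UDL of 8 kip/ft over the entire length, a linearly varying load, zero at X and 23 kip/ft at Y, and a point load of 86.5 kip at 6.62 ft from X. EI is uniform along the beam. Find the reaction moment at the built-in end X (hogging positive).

Take the reaction at Y as the redundant and release it; the primary structure is a cantilever fixed at X.
Downward deflection at the released point Y due to the loads:
  UDL 8: wL⁴/(8EI) = 30822/EI
  triangular load, peak 23 at the free end: 11w₀L⁴/(120EI) = 64983/EI
  point load 86.5 at a = 6.62: Pa²(3L − a)/(6EI) = 20932/EI
  δ_0 = 116737/EI
Flexibility coefficient — unit upward force at Y: δ_{YY} = L³/(3EI) = 775.4/EI.
Compatibility at Y: δ_0 − R_Y·δ_{YY} = 0, so R_Y = 116737/775.4 = 150.6 kip.
Moment equilibrium about X: M_X = Σ(load moments about X) − R_Y·L = 2621 − 150.6×13.25 = 626.1 kip·ft.

M_X = 626.1 kip·ft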